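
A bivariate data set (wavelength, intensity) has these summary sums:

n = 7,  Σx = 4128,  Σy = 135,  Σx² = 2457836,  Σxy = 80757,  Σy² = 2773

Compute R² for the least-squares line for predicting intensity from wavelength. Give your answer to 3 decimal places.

Sxx = Σx² − (Σx)²/n = 2457836 − 2434340.571429 = 23495.428571
Sxy = Σxy − (Σx)(Σy)/n = 80757 − 79611.428571 = 1145.571429
Syy = Σy² − (Σy)²/n = 2773 − 2603.571429 = 169.428571
R² = Sxy²/(Sxx·Syy) = (1145.571429)²/(23495.428571·169.428571) = 0.329666

0.330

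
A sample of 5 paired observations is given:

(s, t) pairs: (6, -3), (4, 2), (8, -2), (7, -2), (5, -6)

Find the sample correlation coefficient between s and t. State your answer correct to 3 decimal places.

-0.221

n = 5, Σx = 30, Σy = -11, Σxy = -70, Σx² = 190, Σy² = 57
Sxx = Σx² − (Σx)²/n = 190 − 180 = 10
Sxy = Σxy − (Σx)(Σy)/n = -70 − (-66) = -4
Syy = Σy² − (Σy)²/n = 57 − 24.2 = 32.8
r = Sxy/√(Sxx·Syy) = -4/√(328) = -4/18.110770 = -0.220863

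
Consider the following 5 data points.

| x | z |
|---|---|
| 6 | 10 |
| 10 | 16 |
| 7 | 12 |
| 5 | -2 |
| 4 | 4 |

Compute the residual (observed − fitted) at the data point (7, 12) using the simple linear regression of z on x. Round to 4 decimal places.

n = 5, Σx = 32, Σy = 40, Σxy = 310, Σx² = 226
Sxx = Σx² − (Σx)²/n = 226 − 204.8 = 21.2
Sxy = Σxy − (Σx)(Σy)/n = 310 − 256 = 54
b = Sxy/Sxx = 54/21.2 = 2.547170
a = ȳ − b·x̄ = 8 − 2.547170·6.4 = -8.301887
ŷ(7) = -8.301887 + 2.547170·7 = 9.528302
residual = y − ŷ = 12 − 9.528302 = 2.471698

2.4717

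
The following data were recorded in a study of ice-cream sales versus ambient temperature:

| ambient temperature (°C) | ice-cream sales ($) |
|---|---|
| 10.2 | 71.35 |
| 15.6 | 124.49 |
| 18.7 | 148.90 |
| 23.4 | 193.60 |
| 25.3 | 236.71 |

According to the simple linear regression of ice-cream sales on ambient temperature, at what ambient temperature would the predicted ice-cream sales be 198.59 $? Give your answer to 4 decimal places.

n = 5, Σx = 93.2, Σy = 775.05, Σxy = 15973.247, Σx² = 1884.74
Sxx = Σx² − (Σx)²/n = 1884.74 − 1737.248 = 147.492
Sxy = Σxy − (Σx)(Σy)/n = 15973.247 − 14446.932 = 1526.315
b = Sxy/Sxx = 1526.315/147.492 = 10.348460
a = ȳ − b·x̄ = 155.01 − 10.348460·18.64 = -37.885287
Set a + b·x = 198.59: x = (198.59 − (-37.885287)) / 10.348460 = 22.851255

22.8513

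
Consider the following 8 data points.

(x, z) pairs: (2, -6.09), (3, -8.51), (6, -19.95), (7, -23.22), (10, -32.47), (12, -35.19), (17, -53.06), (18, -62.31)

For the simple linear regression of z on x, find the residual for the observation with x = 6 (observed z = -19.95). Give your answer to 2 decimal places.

-1.01

n = 8, Σx = 75, Σy = -240.8, Σxy = -3090.53, Σx² = 955
Sxx = Σx² − (Σx)²/n = 955 − 703.125 = 251.875
Sxy = Σxy − (Σx)(Σy)/n = -3090.53 − (-2257.5) = -833.03
b = Sxy/Sxx = -833.03/251.875 = -3.307315
a = ȳ − b·x̄ = -30.1 − (-3.307315)·9.375 = 0.906079
ŷ(6) = 0.906079 + (-3.307315)·6 = -18.937811
residual = y − ŷ = -19.95 − (-18.937811) = -1.012189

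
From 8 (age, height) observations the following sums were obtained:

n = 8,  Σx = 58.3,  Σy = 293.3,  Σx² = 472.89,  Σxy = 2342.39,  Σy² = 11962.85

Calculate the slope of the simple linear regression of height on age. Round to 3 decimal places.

4.268

Sxx = Σx² − (Σx)²/n = 472.89 − 424.86125 = 48.02875
Sxy = Σxy − (Σx)(Σy)/n = 2342.39 − 2137.42375 = 204.96625
b = Sxy/Sxx = 204.96625/48.02875 = 4.267574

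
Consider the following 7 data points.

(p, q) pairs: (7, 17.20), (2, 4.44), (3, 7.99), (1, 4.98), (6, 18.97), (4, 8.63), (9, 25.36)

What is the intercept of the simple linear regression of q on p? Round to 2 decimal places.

n = 7, Σx = 32, Σy = 87.57, Σxy = 534.81, Σx² = 196
Sxx = Σx² − (Σx)²/n = 196 − 146.285714 = 49.714286
Sxy = Σxy − (Σx)(Σy)/n = 534.81 − 400.32 = 134.49
b = Sxy/Sxx = 134.49/49.714286 = 2.705259
a = ȳ − b·x̄ = 12.51 − 2.705259·4.571429 = 0.143103

0.14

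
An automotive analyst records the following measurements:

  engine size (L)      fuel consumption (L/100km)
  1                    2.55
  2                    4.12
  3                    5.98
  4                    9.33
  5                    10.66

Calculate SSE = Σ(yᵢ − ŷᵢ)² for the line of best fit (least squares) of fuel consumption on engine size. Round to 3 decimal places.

0.923

n = 5, Σx = 15, Σy = 32.64, Σxy = 119.35, Σx² = 55, Σy² = 259.9218
Sxx = Σx² − (Σx)²/n = 55 − 45 = 10
Sxy = Σxy − (Σx)(Σy)/n = 119.35 − 97.92 = 21.43
Syy = Σy² − (Σy)²/n = 259.9218 − 213.07392 = 46.84788
b = Sxy/Sxx = 21.43/10 = 2.143
SSE = Syy − b·Sxy = 46.84788 − 2.143·21.43 = 0.92339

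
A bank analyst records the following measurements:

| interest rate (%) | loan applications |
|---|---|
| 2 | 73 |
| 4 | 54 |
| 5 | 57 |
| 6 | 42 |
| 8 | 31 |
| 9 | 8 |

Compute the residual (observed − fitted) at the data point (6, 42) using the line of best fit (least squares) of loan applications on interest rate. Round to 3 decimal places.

0.660

n = 6, Σx = 34, Σy = 265, Σxy = 1219, Σx² = 226
Sxx = Σx² − (Σx)²/n = 226 − 192.666667 = 33.333333
Sxy = Σxy − (Σx)(Σy)/n = 1219 − 1501.666667 = -282.666667
b = Sxy/Sxx = -282.666667/33.333333 = -8.48
a = ȳ − b·x̄ = 44.166667 − (-8.48)·5.666667 = 92.22
ŷ(6) = 92.22 + (-8.48)·6 = 41.34
residual = y − ŷ = 42 − 41.34 = 0.66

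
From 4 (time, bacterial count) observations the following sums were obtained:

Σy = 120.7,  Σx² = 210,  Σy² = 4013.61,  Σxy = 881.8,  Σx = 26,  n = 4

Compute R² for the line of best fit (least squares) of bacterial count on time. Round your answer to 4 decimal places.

0.6209

Sxx = Σx² − (Σx)²/n = 210 − 169 = 41
Sxy = Σxy − (Σx)(Σy)/n = 881.8 − 784.55 = 97.25
Syy = Σy² − (Σy)²/n = 4013.61 − 3642.1225 = 371.4875
R² = Sxy²/(Sxx·Syy) = (97.25)²/(41·371.4875) = 0.620942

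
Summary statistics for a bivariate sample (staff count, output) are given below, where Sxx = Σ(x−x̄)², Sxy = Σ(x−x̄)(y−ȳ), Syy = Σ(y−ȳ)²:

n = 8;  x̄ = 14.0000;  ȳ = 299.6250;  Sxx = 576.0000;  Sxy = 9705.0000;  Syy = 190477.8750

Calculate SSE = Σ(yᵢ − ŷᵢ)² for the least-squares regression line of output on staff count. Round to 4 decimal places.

b = Sxy/Sxx = 9705/576 = 16.848958
SSE = Syy − b·Sxy = 190477.875 − 16.848958·9705 = 26958.734375

26958.7344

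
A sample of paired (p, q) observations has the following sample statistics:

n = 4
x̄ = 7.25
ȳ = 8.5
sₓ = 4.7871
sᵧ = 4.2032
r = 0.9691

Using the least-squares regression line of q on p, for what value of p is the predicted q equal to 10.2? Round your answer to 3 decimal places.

b = r · sᵧ/sₓ = 0.9691 · 4.2032/4.7871 = 0.850895
a = ȳ − b·x̄ = 8.5 − 0.850895·7.25 = 2.331009
Set a + b·x = 10.2: x = (10.2 − 2.331009) / 0.850895 = 9.247896

9.248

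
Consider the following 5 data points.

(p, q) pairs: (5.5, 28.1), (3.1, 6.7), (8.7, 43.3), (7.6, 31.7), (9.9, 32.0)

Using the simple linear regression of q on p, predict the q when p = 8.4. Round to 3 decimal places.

34.435

n = 5, Σx = 34.8, Σy = 141.8, Σxy = 1109.75, Σx² = 271.32
Sxx = Σx² − (Σx)²/n = 271.32 − 242.208 = 29.112
Sxy = Σxy − (Σx)(Σy)/n = 1109.75 − 986.928 = 122.822
b = Sxy/Sxx = 122.822/29.112 = 4.218948
a = ȳ − b·x̄ = 28.36 − 4.218948·6.96 = -1.003875
ŷ(8.4) = a + b·8.4 = -1.003875 + 4.218948·8.4 = 34.435284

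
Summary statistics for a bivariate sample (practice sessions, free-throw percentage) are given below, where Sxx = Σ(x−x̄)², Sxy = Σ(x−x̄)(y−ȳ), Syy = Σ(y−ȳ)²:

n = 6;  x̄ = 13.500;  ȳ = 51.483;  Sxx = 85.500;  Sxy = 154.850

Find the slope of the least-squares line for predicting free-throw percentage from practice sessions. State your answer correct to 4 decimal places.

b = Sxy/Sxx = 154.85/85.5 = 1.811111

1.8111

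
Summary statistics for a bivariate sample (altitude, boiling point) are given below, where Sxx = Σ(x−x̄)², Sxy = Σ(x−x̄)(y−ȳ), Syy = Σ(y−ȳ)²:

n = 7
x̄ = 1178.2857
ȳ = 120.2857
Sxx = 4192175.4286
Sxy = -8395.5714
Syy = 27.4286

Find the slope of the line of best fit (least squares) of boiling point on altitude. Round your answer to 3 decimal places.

b = Sxy/Sxx = -8395.5714/4192175.4286 = -0.002003

-0.002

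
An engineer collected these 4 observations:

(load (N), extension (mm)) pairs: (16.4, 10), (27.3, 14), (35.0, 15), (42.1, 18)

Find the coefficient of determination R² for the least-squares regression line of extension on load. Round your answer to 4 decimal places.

0.9725

n = 4, Σx = 120.8, Σy = 57, Σxy = 1829, Σx² = 4011.66, Σy² = 845
Sxx = Σx² − (Σx)²/n = 4011.66 − 3648.16 = 363.5
Sxy = Σxy − (Σx)(Σy)/n = 1829 − 1721.4 = 107.6
Syy = Σy² − (Σy)²/n = 845 − 812.25 = 32.75
R² = Sxy²/(Sxx·Syy) = (107.6)²/(363.5·32.75) = 0.972543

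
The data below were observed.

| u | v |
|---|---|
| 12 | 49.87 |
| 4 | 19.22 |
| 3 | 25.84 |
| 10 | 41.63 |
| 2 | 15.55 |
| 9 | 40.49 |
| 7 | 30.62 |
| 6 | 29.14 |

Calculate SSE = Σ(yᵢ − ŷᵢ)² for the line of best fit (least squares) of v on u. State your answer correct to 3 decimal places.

n = 8, Σx = 53, Σy = 252.36, Σxy = 1953.83, Σx² = 439, Σy² = 8925.1544
Sxx = Σx² − (Σx)²/n = 439 − 351.125 = 87.875
Sxy = Σxy − (Σx)(Σy)/n = 1953.83 − 1671.885 = 281.945
Syy = Σy² − (Σy)²/n = 8925.1544 − 7960.6962 = 964.4582
b = Sxy/Sxx = 281.945/87.875 = 3.208478
SSE = Syy − b·Sxy = 964.4582 − 3.208478·281.945 = 59.843884

59.844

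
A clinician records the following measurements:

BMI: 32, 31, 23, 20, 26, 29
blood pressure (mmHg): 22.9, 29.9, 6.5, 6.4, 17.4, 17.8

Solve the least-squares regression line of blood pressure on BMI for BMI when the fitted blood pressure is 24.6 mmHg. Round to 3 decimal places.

31.183

n = 6, Σx = 161, Σy = 100.9, Σxy = 2905.8, Σx² = 4431
Sxx = Σx² − (Σx)²/n = 4431 − 4320.166667 = 110.833333
Sxy = Σxy − (Σx)(Σy)/n = 2905.8 − 2707.483333 = 198.316667
b = Sxy/Sxx = 198.316667/110.833333 = 1.789323
a = ȳ − b·x̄ = 16.816667 − 1.789323·26.833333 = -31.196842
Set a + b·x = 24.6: x = (24.6 − (-31.196842)) / 1.789323 = 31.183209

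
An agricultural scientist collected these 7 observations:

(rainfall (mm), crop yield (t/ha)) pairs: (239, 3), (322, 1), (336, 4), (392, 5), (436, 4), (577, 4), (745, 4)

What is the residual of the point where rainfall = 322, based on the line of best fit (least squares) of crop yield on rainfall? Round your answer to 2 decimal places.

n = 7, Σx = 3047, Σy = 25, Σxy = 11375, Σx² = 1505415
Sxx = Σx² − (Σx)²/n = 1505415 − 1326315.571429 = 179099.428571
Sxy = Σxy − (Σx)(Σy)/n = 11375 − 10882.142857 = 492.857143
b = Sxy/Sxx = 492.857143/179099.428571 = 0.002752
a = ȳ − b·x̄ = 3.571429 − 0.002752·435.285714 = 2.373582
ŷ(322) = 2.373582 + 0.002752·322 = 3.259682
residual = y − ŷ = 1 − 3.259682 = -2.259682

-2.26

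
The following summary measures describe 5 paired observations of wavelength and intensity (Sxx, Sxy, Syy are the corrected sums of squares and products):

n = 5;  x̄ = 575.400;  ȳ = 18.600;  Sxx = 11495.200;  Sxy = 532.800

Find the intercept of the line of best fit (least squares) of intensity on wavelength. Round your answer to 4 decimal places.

b = Sxy/Sxx = 532.8/11495.2 = 0.046350
a = ȳ − b·x̄ = 18.6 − 0.046350·575.4 = -8.069664

-8.0697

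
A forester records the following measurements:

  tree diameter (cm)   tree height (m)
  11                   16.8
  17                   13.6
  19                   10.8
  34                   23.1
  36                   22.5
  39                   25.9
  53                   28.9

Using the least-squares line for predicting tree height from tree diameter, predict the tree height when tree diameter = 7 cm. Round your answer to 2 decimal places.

10.99

n = 7, Σx = 209, Σy = 141.6, Σxy = 4758.4, Σx² = 7553
Sxx = Σx² − (Σx)²/n = 7553 − 6240.142857 = 1312.857143
Sxy = Σxy − (Σx)(Σy)/n = 4758.4 − 4227.771429 = 530.628571
b = Sxy/Sxx = 530.628571/1312.857143 = 0.404178
a = ȳ − b·x̄ = 20.228571 − 0.404178·29.857143 = 8.160958
ŷ(7) = a + b·7 = 8.160958 + 0.404178·7 = 10.990207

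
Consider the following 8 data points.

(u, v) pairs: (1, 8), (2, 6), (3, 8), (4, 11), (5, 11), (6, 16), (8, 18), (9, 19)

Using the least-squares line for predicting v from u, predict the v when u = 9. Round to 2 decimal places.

n = 8, Σx = 38, Σy = 97, Σxy = 554, Σx² = 236
Sxx = Σx² − (Σx)²/n = 236 − 180.5 = 55.5
Sxy = Σxy − (Σx)(Σy)/n = 554 − 460.75 = 93.25
b = Sxy/Sxx = 93.25/55.5 = 1.680180
a = ȳ − b·x̄ = 12.125 − 1.680180·4.75 = 4.144144
ŷ(9) = a + b·9 = 4.144144 + 1.680180·9 = 19.265766

19.27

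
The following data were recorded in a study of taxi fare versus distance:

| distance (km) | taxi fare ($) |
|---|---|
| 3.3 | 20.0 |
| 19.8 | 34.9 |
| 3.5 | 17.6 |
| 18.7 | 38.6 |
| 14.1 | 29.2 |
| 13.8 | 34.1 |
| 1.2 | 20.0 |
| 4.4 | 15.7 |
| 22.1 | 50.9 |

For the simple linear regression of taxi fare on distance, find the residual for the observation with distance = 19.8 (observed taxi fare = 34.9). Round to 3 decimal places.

-5.634

n = 9, Σx = 100.9, Σy = 261, Σxy = 3640.71, Σx² = 1663.33
Sxx = Σx² − (Σx)²/n = 1663.33 − 1131.201111 = 532.128889
Sxy = Σxy − (Σx)(Σy)/n = 3640.71 − 2926.1 = 714.61
b = Sxy/Sxx = 714.61/532.128889 = 1.342927
a = ȳ − b·x̄ = 29 − 1.342927·11.211111 = 13.944302
ŷ(19.8) = 13.944302 + 1.342927·19.8 = 40.534247
residual = y − ŷ = 34.9 − 40.534247 = -5.634247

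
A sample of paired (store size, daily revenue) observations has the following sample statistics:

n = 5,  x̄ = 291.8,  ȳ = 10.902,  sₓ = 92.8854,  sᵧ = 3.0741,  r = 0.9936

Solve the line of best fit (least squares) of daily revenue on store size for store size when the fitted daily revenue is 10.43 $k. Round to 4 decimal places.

b = r · sᵧ/sₓ = 0.9936 · 3.0741/92.8854 = 0.032884
a = ȳ − b·x̄ = 10.902 − 0.032884·291.8 = 1.306505
Set a + b·x = 10.43: x = (10.43 − 1.306505) / 0.032884 = 277.446432

277.4464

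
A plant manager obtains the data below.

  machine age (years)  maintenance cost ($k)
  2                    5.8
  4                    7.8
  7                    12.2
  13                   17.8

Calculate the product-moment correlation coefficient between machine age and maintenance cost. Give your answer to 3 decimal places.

n = 4, Σx = 26, Σy = 43.6, Σxy = 359.6, Σx² = 238, Σy² = 560.16
Sxx = Σx² − (Σx)²/n = 238 − 169 = 69
Sxy = Σxy − (Σx)(Σy)/n = 359.6 − 283.4 = 76.2
Syy = Σy² − (Σy)²/n = 560.16 − 475.24 = 84.92
r = Sxy/√(Sxx·Syy) = 76.2/√(5859.48) = 76.2/76.547240 = 0.995464

0.995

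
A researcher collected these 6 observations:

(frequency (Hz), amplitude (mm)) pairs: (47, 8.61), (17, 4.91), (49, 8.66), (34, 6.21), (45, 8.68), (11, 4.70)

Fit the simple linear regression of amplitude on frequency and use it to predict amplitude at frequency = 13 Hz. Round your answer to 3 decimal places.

n = 6, Σx = 203, Σy = 41.77, Σxy = 1565.92, Σx² = 8201
Sxx = Σx² − (Σx)²/n = 8201 − 6868.166667 = 1332.833333
Sxy = Σxy − (Σx)(Σy)/n = 1565.92 − 1413.218333 = 152.701667
b = Sxy/Sxx = 152.701667/1332.833333 = 0.114569
a = ȳ − b·x̄ = 6.961667 − 0.114569·33.833333 = 3.085408
ŷ(13) = a + b·13 = 3.085408 + 0.114569·13 = 4.574808

4.575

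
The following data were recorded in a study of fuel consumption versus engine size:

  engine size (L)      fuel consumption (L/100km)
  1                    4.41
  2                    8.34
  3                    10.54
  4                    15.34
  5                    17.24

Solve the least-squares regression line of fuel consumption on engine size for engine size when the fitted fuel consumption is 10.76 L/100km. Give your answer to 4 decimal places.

2.8732

n = 5, Σx = 15, Σy = 55.87, Σxy = 200.27, Σx² = 55
Sxx = Σx² − (Σx)²/n = 55 − 45 = 10
Sxy = Σxy − (Σx)(Σy)/n = 200.27 − 167.61 = 32.66
b = Sxy/Sxx = 32.66/10 = 3.266
a = ȳ − b·x̄ = 11.174 − 3.266·3 = 1.376
Set a + b·x = 10.76: x = (10.76 − 1.376) / 3.266 = 2.873239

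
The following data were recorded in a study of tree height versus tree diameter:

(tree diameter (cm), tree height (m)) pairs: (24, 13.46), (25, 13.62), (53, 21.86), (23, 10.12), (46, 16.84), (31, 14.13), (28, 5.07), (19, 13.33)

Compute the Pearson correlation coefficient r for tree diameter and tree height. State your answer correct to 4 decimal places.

0.7072

n = 8, Σx = 249, Σy = 108.43, Σxy = 3662.78, Σx² = 8761, Σy² = 1633.5863
Sxx = Σx² − (Σx)²/n = 8761 − 7750.125 = 1010.875
Sxy = Σxy − (Σx)(Σy)/n = 3662.78 − 3374.88375 = 287.89625
Syy = Σy² − (Σy)²/n = 1633.5863 − 1469.633112 = 163.953188
r = Sxy/√(Sxx·Syy) = 287.89625/√(165736.178414) = 287.89625/407.107085 = 0.707176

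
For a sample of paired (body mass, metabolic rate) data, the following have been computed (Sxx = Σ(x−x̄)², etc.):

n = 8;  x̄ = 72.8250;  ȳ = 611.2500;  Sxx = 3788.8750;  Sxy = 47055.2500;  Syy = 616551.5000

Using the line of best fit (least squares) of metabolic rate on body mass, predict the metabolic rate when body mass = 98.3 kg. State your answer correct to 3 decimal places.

927.632

b = Sxy/Sxx = 47055.25/3788.875 = 12.419320
a = ȳ − b·x̄ = 611.25 − 12.419320·72.825 = -293.186959
ŷ(98.3) = a + b·98.3 = -293.186959 + 12.419320·98.3 = 927.632170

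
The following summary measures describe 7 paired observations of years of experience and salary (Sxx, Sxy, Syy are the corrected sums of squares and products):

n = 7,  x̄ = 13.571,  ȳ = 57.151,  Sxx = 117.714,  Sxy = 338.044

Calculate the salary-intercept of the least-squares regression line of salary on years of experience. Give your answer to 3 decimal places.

b = Sxy/Sxx = 338.044/117.714 = 2.871740
a = ȳ − b·x̄ = 57.151 − 2.871740·13.571 = 18.178617

18.179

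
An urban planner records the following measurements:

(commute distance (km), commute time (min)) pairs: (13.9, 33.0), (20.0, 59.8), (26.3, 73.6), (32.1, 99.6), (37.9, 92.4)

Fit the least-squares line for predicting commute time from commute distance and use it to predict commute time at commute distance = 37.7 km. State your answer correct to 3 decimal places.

n = 5, Σx = 130.2, Σy = 358.4, Σxy = 10289.5, Σx² = 3751.72
Sxx = Σx² − (Σx)²/n = 3751.72 − 3390.408 = 361.312
Sxy = Σxy − (Σx)(Σy)/n = 10289.5 − 9332.736 = 956.764
b = Sxy/Sxx = 956.764/361.312 = 2.648027
a = ȳ − b·x̄ = 71.68 − 2.648027·26.04 = 2.725372
ŷ(37.7) = a + b·37.7 = 2.725372 + 2.648027·37.7 = 102.555997

102.556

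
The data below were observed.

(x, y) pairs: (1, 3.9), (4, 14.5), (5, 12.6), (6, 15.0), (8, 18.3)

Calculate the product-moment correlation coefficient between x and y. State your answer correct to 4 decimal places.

n = 5, Σx = 24, Σy = 64.3, Σxy = 361.3, Σx² = 142, Σy² = 944.11
Sxx = Σx² − (Σx)²/n = 142 − 115.2 = 26.8
Sxy = Σxy − (Σx)(Σy)/n = 361.3 − 308.64 = 52.66
Syy = Σy² − (Σy)²/n = 944.11 − 826.898 = 117.212
r = Sxy/√(Sxx·Syy) = 52.66/√(3141.2816) = 52.66/56.047137 = 0.939566

0.9396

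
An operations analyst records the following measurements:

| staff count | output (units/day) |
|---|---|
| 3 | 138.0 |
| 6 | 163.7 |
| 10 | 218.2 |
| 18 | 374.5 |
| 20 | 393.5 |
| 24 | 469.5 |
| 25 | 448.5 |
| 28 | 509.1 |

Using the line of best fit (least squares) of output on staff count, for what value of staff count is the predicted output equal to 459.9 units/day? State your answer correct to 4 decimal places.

24.5250

n = 8, Σx = 134, Σy = 2715, Σxy = 54924.5, Σx² = 2854
Sxx = Σx² − (Σx)²/n = 2854 − 2244.5 = 609.5
Sxy = Σxy − (Σx)(Σy)/n = 54924.5 − 45476.25 = 9448.25
b = Sxy/Sxx = 9448.25/609.5 = 15.501641
a = ȳ − b·x̄ = 339.375 − 15.501641·16.75 = 79.722518
Set a + b·x = 459.9: x = (459.9 − 79.722518) / 15.501641 = 24.524983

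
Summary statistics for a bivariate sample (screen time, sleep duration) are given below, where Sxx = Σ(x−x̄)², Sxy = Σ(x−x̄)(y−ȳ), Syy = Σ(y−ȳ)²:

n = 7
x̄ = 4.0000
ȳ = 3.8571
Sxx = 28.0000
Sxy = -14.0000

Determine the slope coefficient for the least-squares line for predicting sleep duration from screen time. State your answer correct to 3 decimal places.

b = Sxy/Sxx = -14/28 = -0.5

-0.500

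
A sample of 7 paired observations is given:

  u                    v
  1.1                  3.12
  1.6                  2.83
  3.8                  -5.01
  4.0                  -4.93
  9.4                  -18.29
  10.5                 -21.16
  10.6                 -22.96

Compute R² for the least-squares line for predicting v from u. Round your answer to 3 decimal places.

0.995

n = 7, Σx = 41, Σy = -66.4, Σxy = -668.28, Σx² = 345.18, Σy² = 1376.5796
Sxx = Σx² − (Σx)²/n = 345.18 − 240.142857 = 105.037143
Sxy = Σxy − (Σx)(Σy)/n = -668.28 − (-388.914286) = -279.365714
Syy = Σy² − (Σy)²/n = 1376.5796 − 629.851429 = 746.728171
R² = Sxy²/(Sxx·Syy) = (-279.365714)²/(105.037143·746.728171) = 0.995041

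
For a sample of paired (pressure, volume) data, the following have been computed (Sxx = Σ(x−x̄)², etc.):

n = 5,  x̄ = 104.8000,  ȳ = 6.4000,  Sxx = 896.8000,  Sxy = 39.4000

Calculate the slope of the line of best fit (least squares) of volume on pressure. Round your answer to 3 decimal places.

0.044

b = Sxy/Sxx = 39.4/896.8 = 0.043934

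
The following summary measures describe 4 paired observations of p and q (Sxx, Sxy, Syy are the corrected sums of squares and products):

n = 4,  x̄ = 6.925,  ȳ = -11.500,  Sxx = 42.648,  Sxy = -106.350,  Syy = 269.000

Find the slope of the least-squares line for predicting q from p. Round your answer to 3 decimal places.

b = Sxy/Sxx = -106.35/42.648 = -2.493669

-2.494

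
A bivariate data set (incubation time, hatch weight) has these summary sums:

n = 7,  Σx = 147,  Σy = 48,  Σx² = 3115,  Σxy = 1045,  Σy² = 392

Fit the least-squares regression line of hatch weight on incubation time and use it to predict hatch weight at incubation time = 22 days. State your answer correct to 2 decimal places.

Sxx = Σx² − (Σx)²/n = 3115 − 3087 = 28
Sxy = Σxy − (Σx)(Σy)/n = 1045 − 1008 = 37
b = Sxy/Sxx = 37/28 = 1.321429
a = ȳ − b·x̄ = 6.857143 − 1.321429·21 = -20.892857
ŷ(22) = a + b·22 = -20.892857 + 1.321429·22 = 8.178571

8.18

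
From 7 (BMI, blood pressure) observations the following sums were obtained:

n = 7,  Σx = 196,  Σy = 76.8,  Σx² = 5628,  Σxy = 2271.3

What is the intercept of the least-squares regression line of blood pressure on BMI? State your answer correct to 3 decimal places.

Sxx = Σx² − (Σx)²/n = 5628 − 5488 = 140
Sxy = Σxy − (Σx)(Σy)/n = 2271.3 − 2150.4 = 120.9
b = Sxy/Sxx = 120.9/140 = 0.863571
a = ȳ − b·x̄ = 10.971429 − 0.863571·28 = -13.208571

-13.209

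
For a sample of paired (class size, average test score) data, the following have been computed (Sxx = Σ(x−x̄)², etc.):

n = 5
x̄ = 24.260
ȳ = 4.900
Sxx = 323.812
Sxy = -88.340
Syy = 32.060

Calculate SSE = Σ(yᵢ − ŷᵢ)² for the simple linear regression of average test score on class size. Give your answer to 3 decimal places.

b = Sxy/Sxx = -88.34/323.812 = -0.272813
SSE = Syy − b·Sxy = 32.06 − (-0.272813)·(-88.34) = 7.959733

7.960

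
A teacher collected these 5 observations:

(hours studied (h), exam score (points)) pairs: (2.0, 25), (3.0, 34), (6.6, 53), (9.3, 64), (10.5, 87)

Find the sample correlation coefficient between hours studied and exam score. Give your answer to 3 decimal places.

n = 5, Σx = 31.4, Σy = 263, Σxy = 2010.5, Σx² = 253.3, Σy² = 16255
Sxx = Σx² − (Σx)²/n = 253.3 − 197.192 = 56.108
Sxy = Σxy − (Σx)(Σy)/n = 2010.5 − 1651.64 = 358.86
Syy = Σy² − (Σy)²/n = 16255 − 13833.8 = 2421.2
r = Sxy/√(Sxx·Syy) = 358.86/√(135848.6896) = 358.86/368.576572 = 0.973638

0.974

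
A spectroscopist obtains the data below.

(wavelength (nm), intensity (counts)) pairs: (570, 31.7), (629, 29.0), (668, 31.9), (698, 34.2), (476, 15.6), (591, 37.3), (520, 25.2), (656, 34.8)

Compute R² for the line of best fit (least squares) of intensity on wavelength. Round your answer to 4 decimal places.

0.5909

n = 8, Σx = 4808, Σy = 239.7, Σxy = 146893.5, Σx² = 2930562, Σy² = 7513.87
Sxx = Σx² − (Σx)²/n = 2930562 − 2889608 = 40954
Sxy = Σxy − (Σx)(Σy)/n = 146893.5 − 144059.7 = 2833.8
Syy = Σy² − (Σy)²/n = 7513.87 − 7182.01125 = 331.85875
R² = Sxy²/(Sxx·Syy) = (2833.8)²/(40954·331.85875) = 0.590866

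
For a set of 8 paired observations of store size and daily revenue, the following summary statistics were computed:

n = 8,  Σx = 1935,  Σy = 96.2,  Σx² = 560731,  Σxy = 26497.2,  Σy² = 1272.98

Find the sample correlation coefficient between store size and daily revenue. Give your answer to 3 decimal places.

0.984

Sxx = Σx² − (Σx)²/n = 560731 − 468028.125 = 92702.875
Sxy = Σxy − (Σx)(Σy)/n = 26497.2 − 23268.375 = 3228.825
Syy = Σy² − (Σy)²/n = 1272.98 − 1156.805 = 116.175
r = Sxy/√(Sxx·Syy) = 3228.825/√(10769756.503125) = 3228.825/3281.730718 = 0.983879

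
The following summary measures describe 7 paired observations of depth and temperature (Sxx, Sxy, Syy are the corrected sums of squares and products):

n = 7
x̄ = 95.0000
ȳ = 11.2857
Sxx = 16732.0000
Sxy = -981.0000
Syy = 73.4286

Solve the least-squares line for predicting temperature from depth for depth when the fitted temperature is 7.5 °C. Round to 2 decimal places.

b = Sxy/Sxx = -981/16732 = -0.058630
a = ȳ − b·x̄ = 11.2857 − (-0.058630)·95 = 16.855566
Set a + b·x = 7.5: x = (7.5 − 16.855566) / (-0.058630) = 159.569146

159.57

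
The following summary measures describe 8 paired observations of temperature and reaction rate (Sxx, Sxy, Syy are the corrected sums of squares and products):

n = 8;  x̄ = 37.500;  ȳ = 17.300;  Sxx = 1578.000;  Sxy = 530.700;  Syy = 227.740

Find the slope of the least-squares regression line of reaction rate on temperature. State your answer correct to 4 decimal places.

0.3363

b = Sxy/Sxx = 530.7/1578 = 0.336312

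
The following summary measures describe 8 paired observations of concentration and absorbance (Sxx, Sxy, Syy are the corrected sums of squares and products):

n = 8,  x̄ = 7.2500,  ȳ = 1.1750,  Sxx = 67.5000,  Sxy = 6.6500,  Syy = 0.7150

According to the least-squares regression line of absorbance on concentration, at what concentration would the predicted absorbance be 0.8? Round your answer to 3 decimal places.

3.444

b = Sxy/Sxx = 6.65/67.5 = 0.098519
a = ȳ − b·x̄ = 1.175 − 0.098519·7.25 = 0.460741
Set a + b·x = 0.8: x = (0.8 − 0.460741) / 0.098519 = 3.443609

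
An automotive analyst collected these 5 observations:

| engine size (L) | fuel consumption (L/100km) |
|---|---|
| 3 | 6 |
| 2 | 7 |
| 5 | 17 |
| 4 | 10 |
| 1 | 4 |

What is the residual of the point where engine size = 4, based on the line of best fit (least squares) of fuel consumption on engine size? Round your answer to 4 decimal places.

-1.7000

n = 5, Σx = 15, Σy = 44, Σxy = 161, Σx² = 55
Sxx = Σx² − (Σx)²/n = 55 − 45 = 10
Sxy = Σxy − (Σx)(Σy)/n = 161 − 132 = 29
b = Sxy/Sxx = 29/10 = 2.9
a = ȳ − b·x̄ = 8.8 − 2.9·3 = 0.1
ŷ(4) = 0.1 + 2.9·4 = 11.7
residual = y − ŷ = 10 − 11.7 = -1.7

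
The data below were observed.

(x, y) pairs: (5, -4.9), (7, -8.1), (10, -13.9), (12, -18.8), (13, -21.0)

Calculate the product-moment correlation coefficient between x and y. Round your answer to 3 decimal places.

n = 5, Σx = 47, Σy = -66.7, Σxy = -718.8, Σx² = 487, Σy² = 1077.27
Sxx = Σx² − (Σx)²/n = 487 − 441.8 = 45.2
Sxy = Σxy − (Σx)(Σy)/n = -718.8 − (-626.98) = -91.82
Syy = Σy² − (Σy)²/n = 1077.27 − 889.778 = 187.492
r = Sxy/√(Sxx·Syy) = -91.82/√(8474.6384) = -91.82/92.057799 = -0.997417

-0.997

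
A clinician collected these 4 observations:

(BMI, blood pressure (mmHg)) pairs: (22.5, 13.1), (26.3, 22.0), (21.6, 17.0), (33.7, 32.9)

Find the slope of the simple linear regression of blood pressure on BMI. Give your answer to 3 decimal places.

n = 4, Σx = 104.1, Σy = 85, Σxy = 2349.28, Σx² = 2800.19
Sxx = Σx² − (Σx)²/n = 2800.19 − 2709.2025 = 90.9875
Sxy = Σxy − (Σx)(Σy)/n = 2349.28 − 2212.125 = 137.155
b = Sxy/Sxx = 137.155/90.9875 = 1.507405

1.507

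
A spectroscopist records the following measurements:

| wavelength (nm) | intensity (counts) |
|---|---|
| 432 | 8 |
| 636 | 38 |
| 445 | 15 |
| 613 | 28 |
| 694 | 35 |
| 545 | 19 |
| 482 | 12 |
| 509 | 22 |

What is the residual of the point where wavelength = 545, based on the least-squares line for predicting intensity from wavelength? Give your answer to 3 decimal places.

-3.178

n = 8, Σx = 4356, Σy = 177, Σxy = 103090, Σx² = 2434980
Sxx = Σx² − (Σx)²/n = 2434980 − 2371842 = 63138
Sxy = Σxy − (Σx)(Σy)/n = 103090 − 96376.5 = 6713.5
b = Sxy/Sxx = 6713.5/63138 = 0.106331
a = ȳ − b·x̄ = 22.125 − 0.106331·544.5 = -35.771999
ŷ(545) = -35.771999 + 0.106331·545 = 22.178165
residual = y − ŷ = 19 − 22.178165 = -3.178165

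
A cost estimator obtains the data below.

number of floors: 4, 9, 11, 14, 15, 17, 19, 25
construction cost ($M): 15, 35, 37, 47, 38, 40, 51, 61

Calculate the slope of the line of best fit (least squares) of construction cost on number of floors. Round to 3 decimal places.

1.959

n = 8, Σx = 114, Σy = 324, Σxy = 5184, Σx² = 1914
Sxx = Σx² − (Σx)²/n = 1914 − 1624.5 = 289.5
Sxy = Σxy − (Σx)(Σy)/n = 5184 − 4617 = 567
b = Sxy/Sxx = 567/289.5 = 1.958549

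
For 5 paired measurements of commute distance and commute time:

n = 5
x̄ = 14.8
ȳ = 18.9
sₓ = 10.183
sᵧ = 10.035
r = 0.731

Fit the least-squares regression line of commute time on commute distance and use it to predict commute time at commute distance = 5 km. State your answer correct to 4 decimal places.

11.8403

b = r · sᵧ/sₓ = 0.731 · 10.035/10.183 = 0.720376
a = ȳ − b·x̄ = 18.9 − 0.720376·14.8 = 8.238441
ŷ(5) = a + b·5 = 8.238441 + 0.720376·5 = 11.840319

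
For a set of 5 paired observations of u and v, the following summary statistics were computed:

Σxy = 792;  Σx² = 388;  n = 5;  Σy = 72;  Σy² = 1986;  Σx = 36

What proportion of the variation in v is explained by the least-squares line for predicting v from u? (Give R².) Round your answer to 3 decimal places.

Sxx = Σx² − (Σx)²/n = 388 − 259.2 = 128.8
Sxy = Σxy − (Σx)(Σy)/n = 792 − 518.4 = 273.6
Syy = Σy² − (Σy)²/n = 1986 − 1036.8 = 949.2
R² = Sxy²/(Sxx·Syy) = (273.6)²/(128.8·949.2) = 0.612292

0.612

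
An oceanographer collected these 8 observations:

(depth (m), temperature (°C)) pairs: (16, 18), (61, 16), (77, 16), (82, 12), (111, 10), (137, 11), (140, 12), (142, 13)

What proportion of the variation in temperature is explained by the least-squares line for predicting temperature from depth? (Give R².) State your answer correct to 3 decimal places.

n = 8, Σx = 766, Σy = 108, Σxy = 9623, Σx² = 87484, Σy² = 1514
Sxx = Σx² − (Σx)²/n = 87484 − 73344.5 = 14139.5
Sxy = Σxy − (Σx)(Σy)/n = 9623 − 10341 = -718
Syy = Σy² − (Σy)²/n = 1514 − 1458 = 56
R² = Sxy²/(Sxx·Syy) = (-718)²/(14139.5·56) = 0.651069

0.651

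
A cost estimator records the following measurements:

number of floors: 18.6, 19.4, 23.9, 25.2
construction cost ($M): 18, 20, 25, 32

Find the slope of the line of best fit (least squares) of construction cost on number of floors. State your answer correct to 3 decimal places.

n = 4, Σx = 87.1, Σy = 95, Σxy = 2126.7, Σx² = 1928.57
Sxx = Σx² − (Σx)²/n = 1928.57 − 1896.6025 = 31.9675
Sxy = Σxy − (Σx)(Σy)/n = 2126.7 − 2068.625 = 58.075
b = Sxy/Sxx = 58.075/31.9675 = 1.816689

1.817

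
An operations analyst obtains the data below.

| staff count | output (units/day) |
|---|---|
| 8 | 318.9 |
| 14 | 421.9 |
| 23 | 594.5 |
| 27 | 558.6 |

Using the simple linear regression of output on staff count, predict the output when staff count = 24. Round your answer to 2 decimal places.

557.89

n = 4, Σx = 72, Σy = 1893.9, Σxy = 37213.5, Σx² = 1518
Sxx = Σx² − (Σx)²/n = 1518 − 1296 = 222
Sxy = Σxy − (Σx)(Σy)/n = 37213.5 − 34090.2 = 3123.3
b = Sxy/Sxx = 3123.3/222 = 14.068919
a = ȳ − b·x̄ = 473.475 − 14.068919·18 = 220.234459
ŷ(24) = a + b·24 = 220.234459 + 14.068919·24 = 557.888514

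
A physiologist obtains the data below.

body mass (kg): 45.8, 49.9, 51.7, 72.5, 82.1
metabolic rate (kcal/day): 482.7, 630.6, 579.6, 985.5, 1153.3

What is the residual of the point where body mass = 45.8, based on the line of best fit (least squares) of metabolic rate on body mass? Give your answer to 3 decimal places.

-21.634

n = 5, Σx = 302, Σy = 3831.7, Σxy = 249674.6, Σx² = 19257.2
Sxx = Σx² − (Σx)²/n = 19257.2 − 18240.8 = 1016.4
Sxy = Σxy − (Σx)(Σy)/n = 249674.6 − 231434.68 = 18239.92
b = Sxy/Sxx = 18239.92/1016.4 = 17.945612
a = ȳ − b·x̄ = 766.34 − 17.945612·60.4 = -317.574963
ŷ(45.8) = -317.574963 + 17.945612·45.8 = 504.334065
residual = y − ŷ = 482.7 − 504.334065 = -21.634065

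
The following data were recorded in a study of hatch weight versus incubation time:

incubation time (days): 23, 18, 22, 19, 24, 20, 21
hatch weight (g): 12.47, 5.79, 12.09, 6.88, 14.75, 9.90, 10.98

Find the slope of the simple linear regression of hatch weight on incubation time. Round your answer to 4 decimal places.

1.4375

n = 7, Σx = 147, Σy = 72.86, Σxy = 1570.31, Σx² = 3115
Sxx = Σx² − (Σx)²/n = 3115 − 3087 = 28
Sxy = Σxy − (Σx)(Σy)/n = 1570.31 − 1530.06 = 40.25
b = Sxy/Sxx = 40.25/28 = 1.4375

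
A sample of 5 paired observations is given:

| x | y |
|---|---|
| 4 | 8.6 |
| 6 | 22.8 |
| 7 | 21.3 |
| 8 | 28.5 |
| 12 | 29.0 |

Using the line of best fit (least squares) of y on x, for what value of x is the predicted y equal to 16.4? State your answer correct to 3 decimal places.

n = 5, Σx = 37, Σy = 110.2, Σxy = 896.3, Σx² = 309
Sxx = Σx² − (Σx)²/n = 309 − 273.8 = 35.2
Sxy = Σxy − (Σx)(Σy)/n = 896.3 − 815.48 = 80.82
b = Sxy/Sxx = 80.82/35.2 = 2.296023
a = ȳ − b·x̄ = 22.04 − 2.296023·7.4 = 5.049432
Set a + b·x = 16.4: x = (16.4 − 5.049432) / 2.296023 = 4.943578

4.944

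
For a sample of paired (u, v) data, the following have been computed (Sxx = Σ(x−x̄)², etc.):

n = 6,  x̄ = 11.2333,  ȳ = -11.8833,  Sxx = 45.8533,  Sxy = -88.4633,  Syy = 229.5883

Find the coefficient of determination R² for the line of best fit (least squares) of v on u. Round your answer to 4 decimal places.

R² = Sxy²/(Sxx·Syy) = (-88.4633)²/(45.8533·229.5883) = 0.743372

0.7434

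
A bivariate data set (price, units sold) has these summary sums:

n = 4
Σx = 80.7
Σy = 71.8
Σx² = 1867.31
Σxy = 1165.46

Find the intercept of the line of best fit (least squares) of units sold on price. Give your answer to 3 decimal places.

41.829

Sxx = Σx² − (Σx)²/n = 1867.31 − 1628.1225 = 239.1875
Sxy = Σxy − (Σx)(Σy)/n = 1165.46 − 1448.565 = -283.105
b = Sxy/Sxx = -283.105/239.1875 = -1.183611
a = ȳ − b·x̄ = 17.95 − (-1.183611)·20.175 = 41.829356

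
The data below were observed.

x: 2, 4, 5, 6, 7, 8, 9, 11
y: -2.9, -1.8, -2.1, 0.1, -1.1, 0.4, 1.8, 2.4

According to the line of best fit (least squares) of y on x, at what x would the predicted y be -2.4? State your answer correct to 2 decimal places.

3.28

n = 8, Σx = 52, Σy = -3.2, Σxy = 15.2, Σx² = 396
Sxx = Σx² − (Σx)²/n = 396 − 338 = 58
Sxy = Σxy − (Σx)(Σy)/n = 15.2 − (-20.8) = 36
b = Sxy/Sxx = 36/58 = 0.620690
a = ȳ − b·x̄ = -0.4 − 0.620690·6.5 = -4.434483
Set a + b·x = -2.4: x = (-2.4 − (-4.434483)) / 0.620690 = 3.277778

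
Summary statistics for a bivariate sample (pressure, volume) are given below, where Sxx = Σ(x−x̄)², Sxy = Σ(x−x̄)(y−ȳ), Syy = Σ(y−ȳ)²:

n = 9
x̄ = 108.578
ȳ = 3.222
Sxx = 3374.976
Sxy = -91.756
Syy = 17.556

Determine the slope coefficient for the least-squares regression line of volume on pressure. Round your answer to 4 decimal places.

b = Sxy/Sxx = -91.756/3374.976 = -0.027187

-0.0272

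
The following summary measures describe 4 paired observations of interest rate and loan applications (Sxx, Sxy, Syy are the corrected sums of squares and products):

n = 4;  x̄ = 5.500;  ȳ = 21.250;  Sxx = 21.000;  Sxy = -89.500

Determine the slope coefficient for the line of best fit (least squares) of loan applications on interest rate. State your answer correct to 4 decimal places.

-4.2619

b = Sxy/Sxx = -89.5/21 = -4.261905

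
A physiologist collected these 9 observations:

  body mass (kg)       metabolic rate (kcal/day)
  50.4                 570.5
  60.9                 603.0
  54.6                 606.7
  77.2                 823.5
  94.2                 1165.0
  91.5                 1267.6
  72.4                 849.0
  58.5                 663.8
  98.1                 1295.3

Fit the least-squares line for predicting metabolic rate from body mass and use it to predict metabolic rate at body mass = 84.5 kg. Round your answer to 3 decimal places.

1052.474

n = 9, Σx = 657.8, Σy = 7844.4, Σxy = 615273.15, Σx² = 50723.48
Sxx = Σx² − (Σx)²/n = 50723.48 − 48077.871111 = 2645.608889
Sxy = Σxy − (Σx)(Σy)/n = 615273.15 − 573338.48 = 41934.67
b = Sxy/Sxx = 41934.67/2645.608889 = 15.850669
a = ȳ − b·x̄ = 871.6 − 15.850669·73.088889 = -286.907763
ŷ(84.5) = a + b·84.5 = -286.907763 + 15.850669·84.5 = 1052.473742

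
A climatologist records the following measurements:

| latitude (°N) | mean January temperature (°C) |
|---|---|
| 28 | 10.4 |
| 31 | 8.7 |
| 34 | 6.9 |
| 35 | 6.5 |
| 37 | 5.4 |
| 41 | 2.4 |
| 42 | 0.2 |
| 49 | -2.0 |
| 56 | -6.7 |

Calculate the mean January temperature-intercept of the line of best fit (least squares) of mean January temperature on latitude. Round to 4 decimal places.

n = 9, Σx = 353, Σy = 31.8, Σxy = 856.4, Σx² = 14477
Sxx = Σx² − (Σx)²/n = 14477 − 13845.444444 = 631.555556
Sxy = Σxy − (Σx)(Σy)/n = 856.4 − 1247.266667 = -390.866667
b = Sxy/Sxx = -390.866667/631.555556 = -0.618895
a = ȳ − b·x̄ = 3.533333 − (-0.618895)·39.222222 = 27.807776

27.8078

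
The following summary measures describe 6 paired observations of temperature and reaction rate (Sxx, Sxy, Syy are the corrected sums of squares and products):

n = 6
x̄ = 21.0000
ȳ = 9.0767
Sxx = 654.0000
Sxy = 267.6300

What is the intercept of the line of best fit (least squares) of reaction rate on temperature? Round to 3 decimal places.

0.483

b = Sxy/Sxx = 267.63/654 = 0.409220
a = ȳ − b·x̄ = 9.0767 − 0.409220·21 = 0.483076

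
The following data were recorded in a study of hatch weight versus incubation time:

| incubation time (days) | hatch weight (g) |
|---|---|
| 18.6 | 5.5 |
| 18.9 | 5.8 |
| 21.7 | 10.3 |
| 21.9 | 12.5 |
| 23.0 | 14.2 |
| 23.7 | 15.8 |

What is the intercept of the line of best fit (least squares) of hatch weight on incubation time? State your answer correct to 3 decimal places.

-32.367

n = 6, Σx = 127.8, Σy = 64.1, Σxy = 1410.24, Σx² = 2744.36
Sxx = Σx² − (Σx)²/n = 2744.36 − 2722.14 = 22.22
Sxy = Σxy − (Σx)(Σy)/n = 1410.24 − 1365.33 = 44.91
b = Sxy/Sxx = 44.91/22.22 = 2.021152
a = ȳ − b·x̄ = 10.683333 − 2.021152·21.3 = -32.367207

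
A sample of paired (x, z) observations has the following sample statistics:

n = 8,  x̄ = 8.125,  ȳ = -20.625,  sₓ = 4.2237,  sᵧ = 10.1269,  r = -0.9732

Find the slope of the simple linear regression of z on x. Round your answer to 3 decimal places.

-2.333

b = r · sᵧ/sₓ = -0.9732 · 10.1269/4.2237 = -2.333380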